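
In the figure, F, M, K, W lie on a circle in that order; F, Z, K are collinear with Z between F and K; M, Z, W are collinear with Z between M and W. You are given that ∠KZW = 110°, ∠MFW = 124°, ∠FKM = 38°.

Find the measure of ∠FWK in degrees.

1. ∠FZW = 70°  [linear pair at Z on FK]
2. ∠FWM = 38°  [same arc FM]
3. ∠KFW = 72°  [△FZW]
4. ∠FMW = 18°  [△FMW]
5. ∠FKW = 18°  [same arc FW]
6. ∠FWK = 90°  [△FKW]

∠FWK = 90°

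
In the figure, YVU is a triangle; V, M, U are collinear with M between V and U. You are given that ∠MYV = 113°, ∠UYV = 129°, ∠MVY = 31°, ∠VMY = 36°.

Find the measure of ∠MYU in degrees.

∠MYU = 16°

1. ∠UVY = 31°  [M on ray VU]
2. ∠UMY = 144°  [linear pair at M on VU]
3. ∠VUY = 20°  [△YVU]
4. ∠MUY = 20°  [M on ray UV]
5. ∠MYU = 16°  [△YMU]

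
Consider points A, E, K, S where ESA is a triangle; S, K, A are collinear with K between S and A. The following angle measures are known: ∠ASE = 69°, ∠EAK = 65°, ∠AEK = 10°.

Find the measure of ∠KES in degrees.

1. ∠ESK = 69°  [K on ray SA]
2. ∠AKE = 105°  [△EKA]
3. ∠EKS = 75°  [linear pair at K on SA]
4. ∠KES = 36°  [△ESK]

∠KES = 36°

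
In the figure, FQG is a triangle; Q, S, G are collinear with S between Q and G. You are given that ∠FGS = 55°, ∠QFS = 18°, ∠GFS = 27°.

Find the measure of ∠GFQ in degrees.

1. ∠FSG = 98°  [△FSG]
2. ∠FGQ = 55°  [S on ray GQ]
3. ∠FSQ = 82°  [linear pair at S on QG]
4. ∠FQS = 80°  [△FQS]
5. ∠FQG = 80°  [S on ray QG]
6. ∠GFQ = 45°  [△FQG]

∠GFQ = 45°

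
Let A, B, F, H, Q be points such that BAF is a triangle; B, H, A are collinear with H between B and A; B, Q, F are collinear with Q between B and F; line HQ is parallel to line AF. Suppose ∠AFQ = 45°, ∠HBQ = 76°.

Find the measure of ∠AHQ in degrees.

1. ∠AFB = 45°  [Q on ray FB]
2. ∠ABF = 76°  [H on BA, Q on BF]
3. ∠BAF = 59°  [△BAF]
4. ∠BHQ = 59°  [HQ∥AF, corresponding at H]
5. ∠AHQ = 121°  [linear pair at H on BA]

∠AHQ = 121°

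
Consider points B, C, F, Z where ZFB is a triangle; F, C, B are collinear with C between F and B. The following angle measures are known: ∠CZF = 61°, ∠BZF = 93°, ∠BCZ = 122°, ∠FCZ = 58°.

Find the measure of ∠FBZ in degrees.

∠FBZ = 26°

1. ∠CFZ = 61°  [△ZFC]
2. ∠BFZ = 61°  [C on ray FB]
3. ∠FBZ = 26°  [△ZFB]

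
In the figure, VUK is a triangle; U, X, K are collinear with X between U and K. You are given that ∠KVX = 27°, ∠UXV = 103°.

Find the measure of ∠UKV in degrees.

∠UKV = 76°

1. ∠KXV = 77°  [linear pair at X on UK]
2. ∠VKX = 76°  [△VXK]
3. ∠UKV = 76°  [X on ray KU]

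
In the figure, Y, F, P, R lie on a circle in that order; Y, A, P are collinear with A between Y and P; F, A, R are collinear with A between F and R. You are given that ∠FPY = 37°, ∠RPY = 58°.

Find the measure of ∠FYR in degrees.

1. ∠FRY = 37°  [same arc YF]
2. ∠RFY = 58°  [same arc YR]
3. ∠FYR = 85°  [△YFR]

∠FYR = 85°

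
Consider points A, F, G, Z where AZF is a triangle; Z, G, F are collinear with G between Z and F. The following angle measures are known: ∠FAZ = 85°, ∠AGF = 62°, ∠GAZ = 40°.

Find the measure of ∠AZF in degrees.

1. ∠AGZ = 118°  [linear pair at G on ZF]
2. ∠AZG = 22°  [△AZG]
3. ∠AZF = 22°  [G on ray ZF]

∠AZF = 22°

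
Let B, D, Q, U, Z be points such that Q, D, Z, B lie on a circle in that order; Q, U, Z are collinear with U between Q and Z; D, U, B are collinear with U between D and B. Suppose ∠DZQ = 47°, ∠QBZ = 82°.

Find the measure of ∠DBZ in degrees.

1. ∠QDZ = 98°  [cyclic QDZB, opposite ∠D+∠B]
2. ∠DQZ = 35°  [△QDZ]
3. ∠DBZ = 35°  [same arc DZ]

∠DBZ = 35°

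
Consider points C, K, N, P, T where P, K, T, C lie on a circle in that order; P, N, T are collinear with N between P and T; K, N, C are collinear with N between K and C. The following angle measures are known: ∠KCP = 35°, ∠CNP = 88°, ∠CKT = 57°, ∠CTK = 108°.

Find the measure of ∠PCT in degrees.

∠PCT = 50°

1. ∠CPT = 57°  [△PNC]
2. ∠CNT = 92°  [linear pair at N on PT]
3. ∠KCT = 15°  [△KTC]
4. ∠CTP = 73°  [△TNC]
5. ∠PCT = 50°  [△PTC]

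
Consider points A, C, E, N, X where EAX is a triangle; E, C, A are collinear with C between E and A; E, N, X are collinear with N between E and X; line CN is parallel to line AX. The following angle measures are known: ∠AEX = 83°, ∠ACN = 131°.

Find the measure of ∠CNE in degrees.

∠CNE = 48°

1. ∠CEN = 83°  [C on EA, N on EX]
2. ∠ECN = 49°  [linear pair at C on EA]
3. ∠CNE = 48°  [△ECN]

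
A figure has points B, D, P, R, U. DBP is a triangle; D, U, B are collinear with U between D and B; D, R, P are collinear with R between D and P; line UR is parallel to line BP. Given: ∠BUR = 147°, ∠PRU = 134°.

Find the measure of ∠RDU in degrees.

1. ∠DUR = 33°  [linear pair at U on DB]
2. ∠DRU = 46°  [linear pair at R on DP]
3. ∠RDU = 101°  [△DUR]

∠RDU = 101°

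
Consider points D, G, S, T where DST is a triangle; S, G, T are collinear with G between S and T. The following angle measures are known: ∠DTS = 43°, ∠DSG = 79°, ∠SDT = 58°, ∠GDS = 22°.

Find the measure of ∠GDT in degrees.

1. ∠DTG = 43°  [G on ray TS]
2. ∠DGS = 79°  [△DSG]
3. ∠DGT = 101°  [linear pair at G on ST]
4. ∠GDT = 36°  [△DGT]

∠GDT = 36°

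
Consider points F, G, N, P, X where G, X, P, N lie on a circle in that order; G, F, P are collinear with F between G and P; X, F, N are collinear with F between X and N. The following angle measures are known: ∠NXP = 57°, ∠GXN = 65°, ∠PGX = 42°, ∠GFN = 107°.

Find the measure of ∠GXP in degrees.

∠GXP = 122°

1. ∠NGP = 57°  [same arc PN]
2. ∠GPN = 65°  [same arc GN]
3. ∠GNP = 58°  [△GPN]
4. ∠GXP = 122°  [cyclic GXPN, opposite ∠X+∠N]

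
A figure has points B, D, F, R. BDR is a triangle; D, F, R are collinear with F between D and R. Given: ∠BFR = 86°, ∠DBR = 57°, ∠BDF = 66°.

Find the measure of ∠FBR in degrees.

∠FBR = 37°

1. ∠BDR = 66°  [F on ray DR]
2. ∠BRD = 57°  [△BDR]
3. ∠BRF = 57°  [F on ray RD]
4. ∠FBR = 37°  [△BFR]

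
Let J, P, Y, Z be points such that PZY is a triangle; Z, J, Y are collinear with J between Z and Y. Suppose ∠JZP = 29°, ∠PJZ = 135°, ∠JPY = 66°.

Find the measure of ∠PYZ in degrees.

1. ∠PJY = 45°  [linear pair at J on ZY]
2. ∠JYP = 69°  [△PJY]
3. ∠PYZ = 69°  [J on ray YZ]

∠PYZ = 69°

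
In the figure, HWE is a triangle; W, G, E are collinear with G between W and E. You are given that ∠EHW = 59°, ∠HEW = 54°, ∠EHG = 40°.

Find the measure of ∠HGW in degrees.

∠HGW = 94°

1. ∠GEH = 54°  [G on ray EW]
2. ∠EGH = 86°  [△HGE]
3. ∠HGW = 94°  [linear pair at G on WE]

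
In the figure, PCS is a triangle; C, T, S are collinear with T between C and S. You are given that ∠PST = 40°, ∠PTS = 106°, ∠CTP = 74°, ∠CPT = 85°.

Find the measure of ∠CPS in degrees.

∠CPS = 119°

1. ∠CSP = 40°  [T on ray SC]
2. ∠PCT = 21°  [△PCT]
3. ∠PCS = 21°  [T on ray CS]
4. ∠CPS = 119°  [△PCS]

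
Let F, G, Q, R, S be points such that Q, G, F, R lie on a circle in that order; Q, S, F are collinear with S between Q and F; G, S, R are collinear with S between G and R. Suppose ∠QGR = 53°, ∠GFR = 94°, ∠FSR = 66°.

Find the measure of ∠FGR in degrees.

1. ∠QFR = 53°  [same arc QR]
2. ∠FRG = 61°  [△FSR]
3. ∠FGR = 25°  [△GFR]

∠FGR = 25°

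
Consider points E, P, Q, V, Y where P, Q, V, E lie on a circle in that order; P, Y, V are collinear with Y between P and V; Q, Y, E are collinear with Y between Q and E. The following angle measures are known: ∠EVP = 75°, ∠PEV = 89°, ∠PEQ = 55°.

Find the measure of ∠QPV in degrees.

∠QPV = 34°

1. ∠PQV = 91°  [cyclic PQVE, opposite ∠Q+∠E]
2. ∠PVQ = 55°  [same arc PQ]
3. ∠QPV = 34°  [△PQV]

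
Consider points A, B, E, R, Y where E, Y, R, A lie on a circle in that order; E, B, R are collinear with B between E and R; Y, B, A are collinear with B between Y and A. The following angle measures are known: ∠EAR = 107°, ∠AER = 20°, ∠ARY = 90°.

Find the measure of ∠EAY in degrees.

1. ∠ARE = 53°  [△ERA]
2. ∠AEY = 90°  [cyclic EYRA, opposite ∠E+∠R]
3. ∠AYE = 53°  [same arc EA]
4. ∠EAY = 37°  [△EYA]

∠EAY = 37°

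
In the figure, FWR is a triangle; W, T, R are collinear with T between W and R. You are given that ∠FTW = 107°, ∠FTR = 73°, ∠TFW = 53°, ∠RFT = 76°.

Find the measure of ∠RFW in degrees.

1. ∠FWT = 20°  [△FWT]
2. ∠FRT = 31°  [△FTR]
3. ∠FWR = 20°  [T on ray WR]
4. ∠FRW = 31°  [T on ray RW]
5. ∠RFW = 129°  [△FWR]

∠RFW = 129°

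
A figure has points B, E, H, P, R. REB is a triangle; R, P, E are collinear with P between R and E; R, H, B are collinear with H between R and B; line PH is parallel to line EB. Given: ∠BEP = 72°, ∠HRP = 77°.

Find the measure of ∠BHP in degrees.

1. ∠BER = 72°  [P on ray ER]
2. ∠BRE = 77°  [P on RE, H on RB]
3. ∠EBR = 31°  [△REB]
4. ∠PHR = 31°  [PH∥EB, corresponding at H]
5. ∠BHP = 149°  [linear pair at H on RB]

∠BHP = 149°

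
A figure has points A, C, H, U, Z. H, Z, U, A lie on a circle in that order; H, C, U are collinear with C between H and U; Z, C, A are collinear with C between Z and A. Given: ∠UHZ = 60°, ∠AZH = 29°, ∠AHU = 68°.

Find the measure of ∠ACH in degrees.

1. ∠UAZ = 60°  [same arc ZU]
2. ∠AUH = 29°  [same arc HA]
3. ∠ACU = 91°  [△UCA]
4. ∠ACH = 89°  [linear pair at C on HU]

∠ACH = 89°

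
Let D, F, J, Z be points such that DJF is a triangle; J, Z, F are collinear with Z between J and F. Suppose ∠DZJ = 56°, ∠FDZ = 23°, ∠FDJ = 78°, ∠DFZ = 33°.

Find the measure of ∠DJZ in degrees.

1. ∠DFJ = 33°  [Z on ray FJ]
2. ∠DJF = 69°  [△DJF]
3. ∠DJZ = 69°  [Z on ray JF]

∠DJZ = 69°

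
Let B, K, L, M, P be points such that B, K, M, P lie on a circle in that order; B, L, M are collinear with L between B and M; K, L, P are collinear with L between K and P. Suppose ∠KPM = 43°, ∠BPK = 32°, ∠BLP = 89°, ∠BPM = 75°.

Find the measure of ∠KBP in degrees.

∠KBP = 102°

1. ∠MBP = 59°  [△BLP]
2. ∠BMP = 46°  [△BMP]
3. ∠BKP = 46°  [same arc BP]
4. ∠KBP = 102°  [△BKP]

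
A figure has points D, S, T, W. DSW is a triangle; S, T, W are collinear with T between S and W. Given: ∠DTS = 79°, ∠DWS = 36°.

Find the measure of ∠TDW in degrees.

1. ∠DTW = 101°  [linear pair at T on SW]
2. ∠DWT = 36°  [T on ray WS]
3. ∠TDW = 43°  [△DTW]

∠TDW = 43°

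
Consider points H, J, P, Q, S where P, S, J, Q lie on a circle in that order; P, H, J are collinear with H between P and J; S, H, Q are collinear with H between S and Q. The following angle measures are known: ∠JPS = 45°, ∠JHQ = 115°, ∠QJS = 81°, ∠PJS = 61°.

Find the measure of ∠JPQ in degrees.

1. ∠PHQ = 65°  [linear pair at H on PJ]
2. ∠PQS = 61°  [same arc PS]
3. ∠JPQ = 54°  [△PHQ]

∠JPQ = 54°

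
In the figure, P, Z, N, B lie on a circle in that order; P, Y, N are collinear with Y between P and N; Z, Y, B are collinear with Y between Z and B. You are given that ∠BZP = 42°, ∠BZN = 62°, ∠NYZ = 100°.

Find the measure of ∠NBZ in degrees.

1. ∠BNP = 42°  [same arc PB]
2. ∠BYP = 100°  [vertical angles at Y]
3. ∠BYN = 80°  [linear pair at Y on PN]
4. ∠NBZ = 58°  [△NYB]

∠NBZ = 58°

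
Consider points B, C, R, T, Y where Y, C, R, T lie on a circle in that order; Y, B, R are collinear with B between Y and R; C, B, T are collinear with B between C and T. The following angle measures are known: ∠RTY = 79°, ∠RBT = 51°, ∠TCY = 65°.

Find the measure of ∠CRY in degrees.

1. ∠RCY = 101°  [cyclic YCRT, opposite ∠C+∠T]
2. ∠CBY = 51°  [vertical angles at B]
3. ∠CYR = 64°  [△YBC]
4. ∠CRY = 15°  [△YCR]

∠CRY = 15°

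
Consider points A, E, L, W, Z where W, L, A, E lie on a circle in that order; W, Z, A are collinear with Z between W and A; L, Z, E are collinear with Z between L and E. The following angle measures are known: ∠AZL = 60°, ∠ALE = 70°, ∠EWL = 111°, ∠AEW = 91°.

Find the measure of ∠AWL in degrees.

∠AWL = 41°

1. ∠LAW = 50°  [△LZA]
2. ∠ALW = 89°  [cyclic WLAE, opposite ∠L+∠E]
3. ∠AWL = 41°  [△WLA]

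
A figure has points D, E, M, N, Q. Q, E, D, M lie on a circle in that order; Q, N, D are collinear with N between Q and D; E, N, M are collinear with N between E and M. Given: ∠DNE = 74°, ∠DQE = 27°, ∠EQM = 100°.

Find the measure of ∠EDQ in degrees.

∠EDQ = 33°

1. ∠ENQ = 106°  [linear pair at N on QD]
2. ∠MEQ = 47°  [△QNE]
3. ∠EMQ = 33°  [△QEM]
4. ∠EDQ = 33°  [same arc QE]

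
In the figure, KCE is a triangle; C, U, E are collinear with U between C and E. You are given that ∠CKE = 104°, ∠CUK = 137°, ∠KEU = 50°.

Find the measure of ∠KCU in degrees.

1. ∠CEK = 50°  [U on ray EC]
2. ∠ECK = 26°  [△KCE]
3. ∠KCU = 26°  [U on ray CE]

∠KCU = 26°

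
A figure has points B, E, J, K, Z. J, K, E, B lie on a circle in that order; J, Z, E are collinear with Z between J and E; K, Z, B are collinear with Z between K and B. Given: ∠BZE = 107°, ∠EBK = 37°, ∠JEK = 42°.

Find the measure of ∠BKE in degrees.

1. ∠JZK = 107°  [vertical angles at Z]
2. ∠EZK = 73°  [linear pair at Z on JE]
3. ∠BKE = 65°  [△KZE]

∠BKE = 65°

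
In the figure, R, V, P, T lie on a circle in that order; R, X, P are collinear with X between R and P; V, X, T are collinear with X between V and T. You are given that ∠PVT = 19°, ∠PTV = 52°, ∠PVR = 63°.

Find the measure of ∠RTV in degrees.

1. ∠PRV = 52°  [same arc VP]
2. ∠RPV = 65°  [△RVP]
3. ∠RTV = 65°  [same arc RV]

∠RTV = 65°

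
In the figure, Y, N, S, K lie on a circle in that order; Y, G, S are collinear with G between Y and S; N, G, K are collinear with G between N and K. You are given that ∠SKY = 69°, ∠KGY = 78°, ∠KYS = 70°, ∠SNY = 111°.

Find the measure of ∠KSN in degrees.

∠KSN = 73°

1. ∠KSY = 41°  [△YSK]
2. ∠KGS = 102°  [linear pair at G on YS]
3. ∠KNS = 70°  [same arc SK]
4. ∠NKS = 37°  [△SGK]
5. ∠KSN = 73°  [△NSK]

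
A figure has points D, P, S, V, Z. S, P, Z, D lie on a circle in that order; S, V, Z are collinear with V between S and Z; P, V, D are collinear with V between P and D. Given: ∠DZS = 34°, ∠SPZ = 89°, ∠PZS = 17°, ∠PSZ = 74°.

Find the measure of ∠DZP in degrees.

∠DZP = 51°

1. ∠DPS = 34°  [same arc SD]
2. ∠PDS = 17°  [same arc SP]
3. ∠DSP = 129°  [△SPD]
4. ∠DZP = 51°  [cyclic SPZD, opposite ∠S+∠Z]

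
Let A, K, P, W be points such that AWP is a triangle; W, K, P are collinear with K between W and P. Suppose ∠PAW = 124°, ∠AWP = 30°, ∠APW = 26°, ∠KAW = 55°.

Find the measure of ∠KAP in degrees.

∠KAP = 69°

1. ∠AWK = 30°  [K on ray WP]
2. ∠APK = 26°  [K on ray PW]
3. ∠AKW = 95°  [△AWK]
4. ∠AKP = 85°  [linear pair at K on WP]
5. ∠KAP = 69°  [△AKP]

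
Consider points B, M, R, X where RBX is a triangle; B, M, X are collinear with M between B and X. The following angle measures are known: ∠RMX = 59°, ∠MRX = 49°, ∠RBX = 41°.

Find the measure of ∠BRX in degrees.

∠BRX = 67°

1. ∠MXR = 72°  [△RMX]
2. ∠BXR = 72°  [M on ray XB]
3. ∠BRX = 67°  [△RBX]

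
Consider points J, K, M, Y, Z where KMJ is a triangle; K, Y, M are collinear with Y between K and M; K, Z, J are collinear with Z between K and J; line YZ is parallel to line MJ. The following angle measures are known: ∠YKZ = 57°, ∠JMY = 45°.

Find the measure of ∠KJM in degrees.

∠KJM = 78°

1. ∠JKM = 57°  [Y on KM, Z on KJ]
2. ∠JMK = 45°  [Y on ray MK]
3. ∠KJM = 78°  [△KMJ]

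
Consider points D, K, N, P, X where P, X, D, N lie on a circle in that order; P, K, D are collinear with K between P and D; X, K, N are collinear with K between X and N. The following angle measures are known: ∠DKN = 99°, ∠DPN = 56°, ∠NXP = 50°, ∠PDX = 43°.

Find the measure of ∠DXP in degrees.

1. ∠PKX = 99°  [vertical angles at K]
2. ∠DPX = 31°  [△PKX]
3. ∠DXP = 106°  [△PXD]

∠DXP = 106°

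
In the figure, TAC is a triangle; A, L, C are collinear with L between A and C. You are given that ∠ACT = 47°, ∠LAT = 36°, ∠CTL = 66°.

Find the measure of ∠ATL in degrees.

∠ATL = 31°

1. ∠LCT = 47°  [L on ray CA]
2. ∠CLT = 67°  [△TLC]
3. ∠ALT = 113°  [linear pair at L on AC]
4. ∠ATL = 31°  [△TAL]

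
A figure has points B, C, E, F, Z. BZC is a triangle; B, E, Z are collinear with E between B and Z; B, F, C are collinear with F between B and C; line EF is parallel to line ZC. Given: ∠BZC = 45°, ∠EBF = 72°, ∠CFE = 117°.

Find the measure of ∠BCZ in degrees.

1. ∠BEF = 45°  [EF∥ZC, corresponding at E]
2. ∠BFE = 63°  [△BEF]
3. ∠BCZ = 63°  [EF∥ZC, corresponding at F]

∠BCZ = 63°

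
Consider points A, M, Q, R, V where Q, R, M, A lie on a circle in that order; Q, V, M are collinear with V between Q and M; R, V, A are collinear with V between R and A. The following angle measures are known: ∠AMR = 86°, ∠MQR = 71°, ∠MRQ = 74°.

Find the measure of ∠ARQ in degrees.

∠ARQ = 51°

1. ∠AQR = 94°  [cyclic QRMA, opposite ∠Q+∠M]
2. ∠QMR = 35°  [△QRM]
3. ∠QAR = 35°  [same arc QR]
4. ∠ARQ = 51°  [△QRA]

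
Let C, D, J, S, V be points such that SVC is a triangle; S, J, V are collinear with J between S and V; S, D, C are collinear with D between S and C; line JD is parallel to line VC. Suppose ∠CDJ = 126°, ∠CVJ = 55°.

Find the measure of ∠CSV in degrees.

1. ∠JDS = 54°  [linear pair at D on SC]
2. ∠CVS = 55°  [J on ray VS]
3. ∠SCV = 54°  [JD∥VC, corresponding at D]
4. ∠CSV = 71°  [△SVC]

∠CSV = 71°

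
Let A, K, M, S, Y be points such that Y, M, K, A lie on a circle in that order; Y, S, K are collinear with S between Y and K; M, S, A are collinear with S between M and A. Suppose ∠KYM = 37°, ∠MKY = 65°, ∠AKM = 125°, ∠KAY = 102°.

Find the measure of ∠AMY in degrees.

1. ∠MAY = 65°  [same arc YM]
2. ∠AYM = 55°  [cyclic YMKA, opposite ∠Y+∠K]
3. ∠AMY = 60°  [△YMA]

∠AMY = 60°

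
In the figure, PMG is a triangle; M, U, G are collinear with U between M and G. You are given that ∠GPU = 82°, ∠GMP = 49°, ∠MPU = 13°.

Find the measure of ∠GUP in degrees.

∠GUP = 62°

1. ∠PMU = 49°  [U on ray MG]
2. ∠MUP = 118°  [△PMU]
3. ∠GUP = 62°  [linear pair at U on MG]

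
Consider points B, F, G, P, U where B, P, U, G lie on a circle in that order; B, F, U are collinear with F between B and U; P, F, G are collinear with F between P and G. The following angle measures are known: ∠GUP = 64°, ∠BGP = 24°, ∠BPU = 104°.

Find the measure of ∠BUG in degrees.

∠BUG = 40°

1. ∠GBP = 116°  [cyclic BPUG, opposite ∠B+∠U]
2. ∠BPG = 40°  [△BPG]
3. ∠BUG = 40°  [same arc BG]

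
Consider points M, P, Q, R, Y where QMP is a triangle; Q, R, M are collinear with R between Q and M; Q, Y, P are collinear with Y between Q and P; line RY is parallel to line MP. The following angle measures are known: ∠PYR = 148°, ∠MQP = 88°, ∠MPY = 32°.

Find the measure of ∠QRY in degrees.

1. ∠QYR = 32°  [linear pair at Y on QP]
2. ∠RQY = 88°  [R on QM, Y on QP]
3. ∠QRY = 60°  [△QRY]

∠QRY = 60°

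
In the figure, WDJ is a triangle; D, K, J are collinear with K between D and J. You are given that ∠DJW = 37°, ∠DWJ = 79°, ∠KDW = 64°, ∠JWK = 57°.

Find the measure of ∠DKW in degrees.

1. ∠KJW = 37°  [K on ray JD]
2. ∠JKW = 86°  [△WKJ]
3. ∠DKW = 94°  [linear pair at K on DJ]

∠DKW = 94°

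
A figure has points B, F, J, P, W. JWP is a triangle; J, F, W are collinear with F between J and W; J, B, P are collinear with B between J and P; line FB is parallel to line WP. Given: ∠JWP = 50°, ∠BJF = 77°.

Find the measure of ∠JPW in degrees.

1. ∠BFJ = 50°  [FB∥WP, corresponding at F]
2. ∠FBJ = 53°  [△JFB]
3. ∠JPW = 53°  [FB∥WP, corresponding at B]

∠JPW = 53°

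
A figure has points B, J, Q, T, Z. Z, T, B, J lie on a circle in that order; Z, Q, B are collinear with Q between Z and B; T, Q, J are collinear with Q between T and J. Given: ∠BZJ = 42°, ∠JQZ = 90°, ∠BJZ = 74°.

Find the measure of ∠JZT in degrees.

∠JZT = 68°

1. ∠JBZ = 64°  [△ZBJ]
2. ∠TJZ = 48°  [△ZQJ]
3. ∠JTZ = 64°  [same arc ZJ]
4. ∠JZT = 68°  [△ZTJ]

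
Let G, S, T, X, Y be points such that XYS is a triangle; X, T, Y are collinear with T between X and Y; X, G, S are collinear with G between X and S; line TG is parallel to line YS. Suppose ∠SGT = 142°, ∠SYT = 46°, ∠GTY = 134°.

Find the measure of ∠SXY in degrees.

1. ∠TGX = 38°  [linear pair at G on XS]
2. ∠SYX = 46°  [T on ray YX]
3. ∠XSY = 38°  [TG∥YS, corresponding at G]
4. ∠SXY = 96°  [△XYS]

∠SXY = 96°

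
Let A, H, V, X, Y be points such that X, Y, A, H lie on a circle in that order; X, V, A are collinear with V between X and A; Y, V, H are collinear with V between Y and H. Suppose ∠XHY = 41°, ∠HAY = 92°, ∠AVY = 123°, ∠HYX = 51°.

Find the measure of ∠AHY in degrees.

1. ∠XAY = 41°  [same arc XY]
2. ∠AYH = 16°  [△YVA]
3. ∠AHY = 72°  [△YAH]

∠AHY = 72°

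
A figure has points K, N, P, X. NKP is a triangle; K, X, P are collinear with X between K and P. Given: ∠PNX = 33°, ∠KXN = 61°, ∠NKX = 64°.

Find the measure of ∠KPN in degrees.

1. ∠NXP = 119°  [linear pair at X on KP]
2. ∠NPX = 28°  [△NXP]
3. ∠KPN = 28°  [X on ray PK]

∠KPN = 28°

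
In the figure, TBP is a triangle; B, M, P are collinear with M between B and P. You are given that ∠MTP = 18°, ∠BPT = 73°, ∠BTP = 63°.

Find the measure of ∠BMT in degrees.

∠BMT = 91°

1. ∠MPT = 73°  [M on ray PB]
2. ∠PMT = 89°  [△TMP]
3. ∠BMT = 91°  [linear pair at M on BP]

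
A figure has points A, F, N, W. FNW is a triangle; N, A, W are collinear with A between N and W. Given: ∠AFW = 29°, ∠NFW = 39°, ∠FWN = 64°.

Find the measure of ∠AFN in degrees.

∠AFN = 10°

1. ∠FNW = 77°  [△FNW]
2. ∠AWF = 64°  [A on ray WN]
3. ∠ANF = 77°  [A on ray NW]
4. ∠FAW = 87°  [△FAW]
5. ∠FAN = 93°  [linear pair at A on NW]
6. ∠AFN = 10°  [△FNA]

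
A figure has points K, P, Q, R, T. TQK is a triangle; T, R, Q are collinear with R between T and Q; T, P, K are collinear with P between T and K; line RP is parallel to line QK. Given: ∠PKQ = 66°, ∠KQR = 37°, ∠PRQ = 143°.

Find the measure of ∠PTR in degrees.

1. ∠QKT = 66°  [P on ray KT]
2. ∠PRT = 37°  [linear pair at R on TQ]
3. ∠RPT = 66°  [RP∥QK, corresponding at P]
4. ∠PTR = 77°  [△TRP]

∠PTR = 77°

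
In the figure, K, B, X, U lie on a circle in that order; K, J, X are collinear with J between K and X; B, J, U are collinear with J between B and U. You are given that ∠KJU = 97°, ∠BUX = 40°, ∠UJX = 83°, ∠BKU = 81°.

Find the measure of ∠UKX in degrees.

∠UKX = 41°

1. ∠BXU = 99°  [cyclic KBXU, opposite ∠K+∠X]
2. ∠UBX = 41°  [△BXU]
3. ∠UKX = 41°  [same arc XU]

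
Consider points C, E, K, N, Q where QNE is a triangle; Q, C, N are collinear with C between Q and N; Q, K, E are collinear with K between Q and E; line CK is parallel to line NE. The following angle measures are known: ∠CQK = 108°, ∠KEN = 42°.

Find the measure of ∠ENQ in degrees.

∠ENQ = 30°

1. ∠EQN = 108°  [C on QN, K on QE]
2. ∠NEQ = 42°  [K on ray EQ]
3. ∠ENQ = 30°  [△QNE]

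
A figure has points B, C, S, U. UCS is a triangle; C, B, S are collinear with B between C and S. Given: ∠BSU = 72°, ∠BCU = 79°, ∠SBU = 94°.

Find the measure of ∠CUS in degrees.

1. ∠CSU = 72°  [B on ray SC]
2. ∠SCU = 79°  [B on ray CS]
3. ∠CUS = 29°  [△UCS]

∠CUS = 29°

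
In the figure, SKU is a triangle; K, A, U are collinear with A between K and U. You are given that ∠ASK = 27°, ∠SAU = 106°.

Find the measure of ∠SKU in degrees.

1. ∠KAS = 74°  [linear pair at A on KU]
2. ∠AKS = 79°  [△SKA]
3. ∠SKU = 79°  [A on ray KU]

∠SKU = 79°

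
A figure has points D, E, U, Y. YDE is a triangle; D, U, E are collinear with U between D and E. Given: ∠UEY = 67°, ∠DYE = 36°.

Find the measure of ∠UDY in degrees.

1. ∠DEY = 67°  [U on ray ED]
2. ∠EDY = 77°  [△YDE]
3. ∠UDY = 77°  [U on ray DE]

∠UDY = 77°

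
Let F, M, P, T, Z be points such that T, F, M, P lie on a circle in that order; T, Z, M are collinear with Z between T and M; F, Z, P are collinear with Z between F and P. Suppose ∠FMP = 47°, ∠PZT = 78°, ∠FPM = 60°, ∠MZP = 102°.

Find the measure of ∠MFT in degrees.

1. ∠MFP = 73°  [△FMP]
2. ∠FZM = 78°  [vertical angles at Z]
3. ∠FTM = 60°  [same arc FM]
4. ∠FMT = 29°  [△FZM]
5. ∠MFT = 91°  [△TFM]

∠MFT = 91°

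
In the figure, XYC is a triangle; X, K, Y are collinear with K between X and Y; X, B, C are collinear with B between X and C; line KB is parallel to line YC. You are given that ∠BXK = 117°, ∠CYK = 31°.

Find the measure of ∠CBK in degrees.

∠CBK = 148°

1. ∠CXY = 117°  [K on XY, B on XC]
2. ∠CYX = 31°  [K on ray YX]
3. ∠XCY = 32°  [△XYC]
4. ∠KBX = 32°  [KB∥YC, corresponding at B]
5. ∠CBK = 148°  [linear pair at B on XC]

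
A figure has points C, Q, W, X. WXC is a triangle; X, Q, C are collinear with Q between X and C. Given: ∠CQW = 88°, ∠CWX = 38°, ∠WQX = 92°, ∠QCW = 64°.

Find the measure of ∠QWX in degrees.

∠QWX = 10°

1. ∠WCX = 64°  [Q on ray CX]
2. ∠CXW = 78°  [△WXC]
3. ∠QXW = 78°  [Q on ray XC]
4. ∠QWX = 10°  [△WXQ]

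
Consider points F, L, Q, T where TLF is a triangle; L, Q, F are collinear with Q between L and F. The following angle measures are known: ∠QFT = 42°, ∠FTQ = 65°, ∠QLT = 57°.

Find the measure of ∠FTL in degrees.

1. ∠LFT = 42°  [Q on ray FL]
2. ∠FLT = 57°  [Q on ray LF]
3. ∠FTL = 81°  [△TLF]

∠FTL = 81°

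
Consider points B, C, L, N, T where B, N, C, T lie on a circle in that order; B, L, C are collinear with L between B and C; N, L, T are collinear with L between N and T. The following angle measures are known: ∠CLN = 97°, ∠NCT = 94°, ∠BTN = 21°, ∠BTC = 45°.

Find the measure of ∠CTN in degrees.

∠CTN = 24°

1. ∠BLT = 97°  [vertical angles at L]
2. ∠CBT = 62°  [△BLT]
3. ∠BCT = 73°  [△BCT]
4. ∠CLT = 83°  [linear pair at L on BC]
5. ∠CTN = 24°  [△CLT]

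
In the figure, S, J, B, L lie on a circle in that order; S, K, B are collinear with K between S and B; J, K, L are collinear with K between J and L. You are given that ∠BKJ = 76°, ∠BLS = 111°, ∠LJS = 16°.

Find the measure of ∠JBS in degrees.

1. ∠JKS = 104°  [linear pair at K on SB]
2. ∠BJS = 69°  [cyclic SJBL, opposite ∠J+∠L]
3. ∠BSJ = 60°  [△SKJ]
4. ∠JBS = 51°  [△SJB]

∠JBS = 51°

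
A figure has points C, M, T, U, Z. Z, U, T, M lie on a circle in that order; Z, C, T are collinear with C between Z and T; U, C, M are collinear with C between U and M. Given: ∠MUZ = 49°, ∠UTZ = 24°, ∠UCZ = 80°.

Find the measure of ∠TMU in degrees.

∠TMU = 51°

1. ∠MTZ = 49°  [same arc ZM]
2. ∠MCT = 80°  [vertical angles at C]
3. ∠TMU = 51°  [△TCM]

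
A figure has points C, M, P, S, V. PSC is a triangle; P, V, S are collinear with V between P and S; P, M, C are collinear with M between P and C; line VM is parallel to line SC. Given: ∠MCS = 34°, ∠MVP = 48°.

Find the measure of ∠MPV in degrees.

∠MPV = 98°

1. ∠PCS = 34°  [M on ray CP]
2. ∠CSP = 48°  [VM∥SC, corresponding at V]
3. ∠CPS = 98°  [△PSC]
4. ∠MPV = 98°  [V on PS, M on PC]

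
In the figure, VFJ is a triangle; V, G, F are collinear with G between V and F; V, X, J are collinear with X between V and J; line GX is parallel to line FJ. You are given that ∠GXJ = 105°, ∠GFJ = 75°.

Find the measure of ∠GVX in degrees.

1. ∠GXV = 75°  [linear pair at X on VJ]
2. ∠JFV = 75°  [G on ray FV]
3. ∠FJV = 75°  [GX∥FJ, corresponding at X]
4. ∠FVJ = 30°  [△VFJ]
5. ∠GVX = 30°  [G on VF, X on VJ]

∠GVX = 30°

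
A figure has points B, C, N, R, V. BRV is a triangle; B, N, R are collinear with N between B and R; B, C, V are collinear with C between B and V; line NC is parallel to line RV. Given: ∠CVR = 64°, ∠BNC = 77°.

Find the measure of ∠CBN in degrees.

1. ∠BVR = 64°  [C on ray VB]
2. ∠BRV = 77°  [NC∥RV, corresponding at N]
3. ∠RBV = 39°  [△BRV]
4. ∠CBN = 39°  [N on BR, C on BV]

∠CBN = 39°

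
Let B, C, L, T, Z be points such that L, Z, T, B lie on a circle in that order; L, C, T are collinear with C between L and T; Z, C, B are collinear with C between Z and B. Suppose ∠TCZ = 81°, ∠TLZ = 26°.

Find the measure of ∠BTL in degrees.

1. ∠BCL = 81°  [vertical angles at C]
2. ∠TBZ = 26°  [same arc ZT]
3. ∠BCT = 99°  [linear pair at C on LT]
4. ∠BTL = 55°  [△TCB]

∠BTL = 55°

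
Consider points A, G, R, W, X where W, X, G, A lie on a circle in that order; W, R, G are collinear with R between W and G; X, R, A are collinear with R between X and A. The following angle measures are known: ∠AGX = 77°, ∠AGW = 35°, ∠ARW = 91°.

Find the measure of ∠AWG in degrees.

1. ∠AWX = 103°  [cyclic WXGA, opposite ∠W+∠G]
2. ∠AXW = 35°  [same arc WA]
3. ∠WAX = 42°  [△WXA]
4. ∠AWG = 47°  [△WRA]

∠AWG = 47°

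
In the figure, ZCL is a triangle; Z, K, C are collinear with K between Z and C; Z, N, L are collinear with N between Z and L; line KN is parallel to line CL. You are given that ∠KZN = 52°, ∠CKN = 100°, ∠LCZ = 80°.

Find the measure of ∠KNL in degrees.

∠KNL = 132°

1. ∠NKZ = 80°  [linear pair at K on ZC]
2. ∠KNZ = 48°  [△ZKN]
3. ∠KNL = 132°  [linear pair at N on ZL]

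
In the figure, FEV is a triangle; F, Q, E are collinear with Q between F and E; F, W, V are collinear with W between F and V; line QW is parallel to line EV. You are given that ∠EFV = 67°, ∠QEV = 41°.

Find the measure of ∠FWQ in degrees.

∠FWQ = 72°

1. ∠FEV = 41°  [Q on ray EF]
2. ∠EVF = 72°  [△FEV]
3. ∠FWQ = 72°  [QW∥EV, corresponding at W]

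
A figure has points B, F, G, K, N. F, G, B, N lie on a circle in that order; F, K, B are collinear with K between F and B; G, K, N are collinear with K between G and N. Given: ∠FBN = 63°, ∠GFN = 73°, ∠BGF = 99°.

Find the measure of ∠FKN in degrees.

∠FKN = 100°

1. ∠FGN = 63°  [same arc FN]
2. ∠FNG = 44°  [△FGN]
3. ∠BNF = 81°  [cyclic FGBN, opposite ∠G+∠N]
4. ∠BFN = 36°  [△FBN]
5. ∠FKN = 100°  [△FKN]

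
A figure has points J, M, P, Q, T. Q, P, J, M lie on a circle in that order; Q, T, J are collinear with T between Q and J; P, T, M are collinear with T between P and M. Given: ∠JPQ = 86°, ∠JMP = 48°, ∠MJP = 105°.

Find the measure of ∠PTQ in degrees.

1. ∠JQP = 48°  [same arc PJ]
2. ∠JPM = 27°  [△PJM]
3. ∠PJQ = 46°  [△QPJ]
4. ∠JTP = 107°  [△PTJ]
5. ∠PTQ = 73°  [linear pair at T on QJ]

∠PTQ = 73°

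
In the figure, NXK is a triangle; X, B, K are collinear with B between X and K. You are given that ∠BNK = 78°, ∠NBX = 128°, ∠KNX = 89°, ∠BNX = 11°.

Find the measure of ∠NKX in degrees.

1. ∠BXN = 41°  [△NXB]
2. ∠KXN = 41°  [B on ray XK]
3. ∠NKX = 50°  [△NXK]

∠NKX = 50°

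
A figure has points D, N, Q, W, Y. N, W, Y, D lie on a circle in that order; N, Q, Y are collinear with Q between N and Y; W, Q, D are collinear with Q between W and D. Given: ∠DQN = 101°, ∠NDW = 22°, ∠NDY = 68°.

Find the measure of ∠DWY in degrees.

∠DWY = 57°

1. ∠WQY = 101°  [vertical angles at Q]
2. ∠NYW = 22°  [same arc NW]
3. ∠DWY = 57°  [△WQY]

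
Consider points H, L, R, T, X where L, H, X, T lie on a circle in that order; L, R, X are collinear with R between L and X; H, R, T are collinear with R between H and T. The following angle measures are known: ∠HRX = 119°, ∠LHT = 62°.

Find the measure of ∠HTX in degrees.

1. ∠LRT = 119°  [vertical angles at R]
2. ∠LXT = 62°  [same arc LT]
3. ∠TRX = 61°  [linear pair at R on LX]
4. ∠HTX = 57°  [△XRT]

∠HTX = 57°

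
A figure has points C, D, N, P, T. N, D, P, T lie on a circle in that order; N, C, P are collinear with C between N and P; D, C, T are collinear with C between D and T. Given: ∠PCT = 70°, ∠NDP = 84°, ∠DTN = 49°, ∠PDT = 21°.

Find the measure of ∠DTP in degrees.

∠DTP = 47°

1. ∠NCT = 110°  [linear pair at C on NP]
2. ∠NTP = 96°  [cyclic NDPT, opposite ∠D+∠T]
3. ∠PNT = 21°  [△NCT]
4. ∠NPT = 63°  [△NPT]
5. ∠DTP = 47°  [△PCT]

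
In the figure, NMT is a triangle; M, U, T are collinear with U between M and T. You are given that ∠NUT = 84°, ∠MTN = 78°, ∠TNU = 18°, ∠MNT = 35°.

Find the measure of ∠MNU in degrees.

1. ∠MUN = 96°  [linear pair at U on MT]
2. ∠NMT = 67°  [△NMT]
3. ∠NMU = 67°  [U on ray MT]
4. ∠MNU = 17°  [△NMU]

∠MNU = 17°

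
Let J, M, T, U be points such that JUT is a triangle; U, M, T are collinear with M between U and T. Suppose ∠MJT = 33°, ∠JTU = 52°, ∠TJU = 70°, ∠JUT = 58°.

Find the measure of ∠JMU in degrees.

1. ∠JTM = 52°  [M on ray TU]
2. ∠JMT = 95°  [△JMT]
3. ∠JMU = 85°  [linear pair at M on UT]

∠JMU = 85°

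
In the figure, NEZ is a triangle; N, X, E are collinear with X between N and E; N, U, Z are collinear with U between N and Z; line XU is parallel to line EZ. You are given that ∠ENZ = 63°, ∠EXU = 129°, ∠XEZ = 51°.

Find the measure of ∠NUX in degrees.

1. ∠UNX = 63°  [X on NE, U on NZ]
2. ∠NXU = 51°  [linear pair at X on NE]
3. ∠NUX = 66°  [△NXU]

∠NUX = 66°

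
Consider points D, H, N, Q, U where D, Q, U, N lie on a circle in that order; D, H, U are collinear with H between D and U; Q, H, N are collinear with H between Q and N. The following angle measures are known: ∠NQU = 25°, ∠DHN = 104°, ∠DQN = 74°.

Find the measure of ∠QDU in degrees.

1. ∠QHU = 104°  [vertical angles at H]
2. ∠DHQ = 76°  [linear pair at H on DU]
3. ∠QDU = 30°  [△DHQ]

∠QDU = 30°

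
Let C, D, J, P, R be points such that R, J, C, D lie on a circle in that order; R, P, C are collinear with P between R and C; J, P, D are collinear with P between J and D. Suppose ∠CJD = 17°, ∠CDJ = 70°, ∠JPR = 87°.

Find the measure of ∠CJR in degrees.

∠CJR = 40°

1. ∠CRJ = 70°  [same arc JC]
2. ∠CPJ = 93°  [linear pair at P on RC]
3. ∠JCR = 70°  [△JPC]
4. ∠CJR = 40°  [△RJC]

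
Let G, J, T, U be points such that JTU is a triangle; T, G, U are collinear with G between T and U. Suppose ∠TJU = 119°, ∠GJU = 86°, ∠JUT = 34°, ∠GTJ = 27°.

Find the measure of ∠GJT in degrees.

∠GJT = 33°

1. ∠GUJ = 34°  [G on ray UT]
2. ∠JGU = 60°  [△JGU]
3. ∠JGT = 120°  [linear pair at G on TU]
4. ∠GJT = 33°  [△JTG]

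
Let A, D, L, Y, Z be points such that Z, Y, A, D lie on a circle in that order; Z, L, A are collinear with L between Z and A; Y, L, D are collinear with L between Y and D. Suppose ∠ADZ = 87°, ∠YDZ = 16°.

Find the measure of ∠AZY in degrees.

∠AZY = 71°

1. ∠AYZ = 93°  [cyclic ZYAD, opposite ∠Y+∠D]
2. ∠YAZ = 16°  [same arc ZY]
3. ∠AZY = 71°  [△ZYA]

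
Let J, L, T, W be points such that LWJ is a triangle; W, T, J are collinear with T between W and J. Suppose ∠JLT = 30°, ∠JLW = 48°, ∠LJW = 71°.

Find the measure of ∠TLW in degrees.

1. ∠JWL = 61°  [△LWJ]
2. ∠LJT = 71°  [T on ray JW]
3. ∠LWT = 61°  [T on ray WJ]
4. ∠JTL = 79°  [△LTJ]
5. ∠LTW = 101°  [linear pair at T on WJ]
6. ∠TLW = 18°  [△LWT]

∠TLW = 18°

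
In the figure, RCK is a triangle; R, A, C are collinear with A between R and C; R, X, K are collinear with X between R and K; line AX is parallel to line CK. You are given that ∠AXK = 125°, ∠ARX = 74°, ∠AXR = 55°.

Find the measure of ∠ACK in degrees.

∠ACK = 51°

1. ∠RAX = 51°  [△RAX]
2. ∠CAX = 129°  [linear pair at A on RC]
3. ∠ACK = 51°  [AX∥CK, co-interior at C–A]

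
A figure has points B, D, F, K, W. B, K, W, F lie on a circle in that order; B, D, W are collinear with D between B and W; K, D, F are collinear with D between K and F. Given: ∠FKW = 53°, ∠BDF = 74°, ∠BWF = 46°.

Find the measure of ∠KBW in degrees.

∠KBW = 28°

1. ∠KDW = 74°  [vertical angles at D]
2. ∠BKF = 46°  [same arc BF]
3. ∠BDK = 106°  [linear pair at D on BW]
4. ∠KBW = 28°  [△BDK]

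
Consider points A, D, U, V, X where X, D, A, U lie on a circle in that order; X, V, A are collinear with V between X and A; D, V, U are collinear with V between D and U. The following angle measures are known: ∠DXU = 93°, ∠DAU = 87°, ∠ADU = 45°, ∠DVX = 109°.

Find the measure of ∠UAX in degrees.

∠UAX = 23°

1. ∠AUD = 48°  [△DAU]
2. ∠AVU = 109°  [vertical angles at V]
3. ∠UAX = 23°  [△AVU]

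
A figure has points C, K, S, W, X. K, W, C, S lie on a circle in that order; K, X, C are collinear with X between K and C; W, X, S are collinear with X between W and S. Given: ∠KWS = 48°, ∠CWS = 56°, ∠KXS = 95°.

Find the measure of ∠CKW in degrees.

∠CKW = 47°

1. ∠KCS = 48°  [same arc KS]
2. ∠CXS = 85°  [linear pair at X on KC]
3. ∠CSW = 47°  [△CXS]
4. ∠CKW = 47°  [same arc WC]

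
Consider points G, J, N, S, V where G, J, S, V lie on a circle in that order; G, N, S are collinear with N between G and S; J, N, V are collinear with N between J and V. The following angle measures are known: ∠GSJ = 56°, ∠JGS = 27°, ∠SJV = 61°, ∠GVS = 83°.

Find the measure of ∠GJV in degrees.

∠GJV = 36°

1. ∠SGV = 61°  [same arc SV]
2. ∠GSV = 36°  [△GSV]
3. ∠GJV = 36°  [same arc GV]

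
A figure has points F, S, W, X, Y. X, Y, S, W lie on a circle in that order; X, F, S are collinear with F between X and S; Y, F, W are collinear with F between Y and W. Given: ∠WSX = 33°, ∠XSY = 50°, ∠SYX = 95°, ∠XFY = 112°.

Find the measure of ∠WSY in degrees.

∠WSY = 83°

1. ∠WYX = 33°  [same arc XW]
2. ∠XWY = 50°  [same arc XY]
3. ∠WXY = 97°  [△XYW]
4. ∠WSY = 83°  [cyclic XYSW, opposite ∠X+∠S]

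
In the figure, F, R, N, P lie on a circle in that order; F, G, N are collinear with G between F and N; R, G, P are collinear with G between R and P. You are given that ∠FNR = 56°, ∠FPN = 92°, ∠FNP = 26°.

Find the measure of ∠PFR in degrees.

1. ∠FPR = 56°  [same arc FR]
2. ∠FRP = 26°  [same arc FP]
3. ∠PFR = 98°  [△FRP]

∠PFR = 98°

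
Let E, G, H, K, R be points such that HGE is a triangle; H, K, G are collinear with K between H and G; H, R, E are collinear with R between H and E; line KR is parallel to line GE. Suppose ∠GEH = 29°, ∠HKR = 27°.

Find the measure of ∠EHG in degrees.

1. ∠HRK = 29°  [KR∥GE, corresponding at R]
2. ∠KHR = 124°  [△HKR]
3. ∠EHG = 124°  [K on HG, R on HE]

∠EHG = 124°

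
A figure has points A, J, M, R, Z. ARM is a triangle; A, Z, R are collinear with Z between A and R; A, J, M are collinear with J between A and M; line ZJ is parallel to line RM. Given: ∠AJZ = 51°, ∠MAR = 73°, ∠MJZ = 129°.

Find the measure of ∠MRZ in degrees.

1. ∠AMR = 51°  [ZJ∥RM, corresponding at J]
2. ∠ARM = 56°  [△ARM]
3. ∠MRZ = 56°  [Z on ray RA]

∠MRZ = 56°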